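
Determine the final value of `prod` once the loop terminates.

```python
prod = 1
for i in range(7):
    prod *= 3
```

Let's trace through this code step by step.

Initialize: prod = 1
Entering loop: for i in range(7):
After iteration 1: i = 0, prod = 3
After iteration 2: i = 1, prod = 9
After iteration 3: i = 2, prod = 27
After iteration 4: i = 3, prod = 81
After iteration 5: i = 4, prod = 243
After iteration 6: i = 5, prod = 729
After iteration 7: i = 6, prod = 2187
Loop ends.

Final answer: 2187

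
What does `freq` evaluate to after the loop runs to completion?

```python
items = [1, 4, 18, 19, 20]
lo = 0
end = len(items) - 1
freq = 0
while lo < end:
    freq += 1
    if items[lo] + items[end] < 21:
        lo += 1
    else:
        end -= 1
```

Let's trace through this code step by step.

Initialize: items = [1, 4, 18, 19, 20]
Initialize: lo = 0
Initialize: end = 4
Initialize: freq = 0
Entering loop: while lo < end:
After iteration 1: lo = 0, end = 3, freq = 1
After iteration 2: lo = 1, end = 3, freq = 2
After iteration 3: lo = 1, end = 2, freq = 3
After iteration 4: lo = 1, end = 1, freq = 4
Loop ends.

Final answer: 4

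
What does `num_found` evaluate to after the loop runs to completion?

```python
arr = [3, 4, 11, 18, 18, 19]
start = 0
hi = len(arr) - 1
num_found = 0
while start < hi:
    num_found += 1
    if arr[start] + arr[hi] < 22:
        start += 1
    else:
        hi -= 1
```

Let's trace through this code step by step.

Initialize: arr = [3, 4, 11, 18, 18, 19]
Initialize: start = 0
Initialize: hi = 5
Initialize: num_found = 0
Entering loop: while start < hi:
After iteration 1: start = 0, hi = 4, num_found = 1
After iteration 2: start = 1, hi = 4, num_found = 2
After iteration 3: start = 1, hi = 3, num_found = 3
After iteration 4: start = 1, hi = 2, num_found = 4
After iteration 5: start = 2, hi = 2, num_found = 5
Loop ends.

Final answer: 5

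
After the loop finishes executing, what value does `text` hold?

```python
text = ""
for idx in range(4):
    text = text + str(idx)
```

Let's trace through this code step by step.

Initialize: text = ''
Entering loop: for idx in range(4):
After iteration 1: idx = 0, text = '0'
After iteration 2: idx = 1, text = '01'
After iteration 3: idx = 2, text = '012'
After iteration 4: idx = 3, text = '0123'
Loop ends.

Final answer: '0123'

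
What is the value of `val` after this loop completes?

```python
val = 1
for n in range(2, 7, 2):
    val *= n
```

Let's trace through this code step by step.

Initialize: val = 1
Entering loop: for n in range(2, 7, 2):
After iteration 1: n = 2, val = 2
After iteration 2: n = 4, val = 8
After iteration 3: n = 6, val = 48
Loop ends.

Final answer: 48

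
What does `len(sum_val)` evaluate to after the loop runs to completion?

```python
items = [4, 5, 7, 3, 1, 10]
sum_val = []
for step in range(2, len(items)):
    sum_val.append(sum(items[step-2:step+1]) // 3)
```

Let's trace through this code step by step.

Initialize: items = [4, 5, 7, 3, 1, 10]
Initialize: sum_val = []
Entering loop: for step in range(2, len(items)):
After iteration 1: step = 2, sum_val = [5]
After iteration 2: step = 3, sum_val = [5, 5]
After iteration 3: step = 4, sum_val = [5, 5, 3]
After iteration 4: step = 5, sum_val = [5, 5, 3, 4]
Loop ends.
len(sum_val) = 4

Final answer: 4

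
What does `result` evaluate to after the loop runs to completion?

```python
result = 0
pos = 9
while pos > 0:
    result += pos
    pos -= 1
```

Let's trace through this code step by step.

Initialize: result = 0
Initialize: pos = 9
Entering loop: while pos > 0:
After iteration 1: result = 9, pos = 8
After iteration 2: result = 17, pos = 7
After iteration 3: result = 24, pos = 6
After iteration 4: result = 30, pos = 5
After iteration 5: result = 35, pos = 4
After iteration 6: result = 39, pos = 3
After iteration 7: result = 42, pos = 2
After iteration 8: result = 44, pos = 1
After iteration 9: result = 45, pos = 0
Loop ends.

Final answer: 45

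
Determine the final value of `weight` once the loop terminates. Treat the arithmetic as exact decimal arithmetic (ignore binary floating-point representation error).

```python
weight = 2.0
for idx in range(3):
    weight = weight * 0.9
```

Let's trace through this code step by step.

Initialize: weight = 2.0
Entering loop: for idx in range(3):
After iteration 1: idx = 0, weight = 1.8
After iteration 2: idx = 1, weight = 1.62
After iteration 3: idx = 2, weight = 1.458
Loop ends.

Final answer: 1.458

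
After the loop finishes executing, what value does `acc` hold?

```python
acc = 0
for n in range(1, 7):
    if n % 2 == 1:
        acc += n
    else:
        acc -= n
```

Let's trace through this code step by step.

Initialize: acc = 0
Entering loop: for n in range(1, 7):
After iteration 1: n = 1, acc = 1
After iteration 2: n = 2, acc = -1
After iteration 3: n = 3, acc = 2
After iteration 4: n = 4, acc = -2
After iteration 5: n = 5, acc = 3
After iteration 6: n = 6, acc = -3
Loop ends.

Final answer: -3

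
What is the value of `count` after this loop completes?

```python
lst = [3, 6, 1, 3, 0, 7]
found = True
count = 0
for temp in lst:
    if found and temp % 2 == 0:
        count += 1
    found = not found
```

Let's trace through this code step by step.

Initialize: lst = [3, 6, 1, 3, 0, 7]
Initialize: found = True
Initialize: count = 0
Entering loop: for temp in lst:
After iteration 1: temp = 3, found = False, count = 0
After iteration 2: temp = 6, found = True, count = 0
After iteration 3: temp = 1, found = False, count = 0
After iteration 4: temp = 3, found = True, count = 0
After iteration 5: temp = 0, found = False, count = 1
After iteration 6: temp = 7, found = True, count = 1
Loop ends.

Final answer: 1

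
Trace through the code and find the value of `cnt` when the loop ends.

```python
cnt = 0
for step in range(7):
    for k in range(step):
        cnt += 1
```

Let's trace through this code step by step.

Initialize: cnt = 0
Entering loop: for step in range(7):
After iteration 1: step = 0, cnt = 0
After iteration 2: step = 1, cnt = 1, k = 0
After iteration 3: step = 2, cnt = 3, k = 1
After iteration 4: step = 3, cnt = 6, k = 2
After iteration 5: step = 4, cnt = 10, k = 3
After iteration 6: step = 5, cnt = 15, k = 4
After iteration 7: step = 6, cnt = 21, k = 5
Loop ends.

Final answer: 21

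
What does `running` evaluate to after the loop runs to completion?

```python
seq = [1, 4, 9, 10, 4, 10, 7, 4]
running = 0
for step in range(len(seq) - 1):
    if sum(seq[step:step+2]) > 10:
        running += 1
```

Let's trace through this code step by step.

Initialize: seq = [1, 4, 9, 10, 4, 10, 7, 4]
Initialize: running = 0
Entering loop: for step in range(len(seq) - 1):
After iteration 1: step = 0, running = 0
After iteration 2: step = 1, running = 1
After iteration 3: step = 2, running = 2
After iteration 4: step = 3, running = 3
After iteration 5: step = 4, running = 4
After iteration 6: step = 5, running = 5
After iteration 7: step = 6, running = 6
Loop ends.

Final answer: 6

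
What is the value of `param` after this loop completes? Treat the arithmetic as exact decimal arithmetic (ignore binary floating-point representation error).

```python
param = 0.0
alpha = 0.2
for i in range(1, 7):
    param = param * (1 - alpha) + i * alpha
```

Let's trace through this code step by step.

Initialize: param = 0.0
Initialize: alpha = 0.2
Entering loop: for i in range(1, 7):
After iteration 1: i = 1, param = 0.2
After iteration 2: i = 2, param = 0.56
After iteration 3: i = 3, param = 1.048
After iteration 4: i = 4, param = 1.6384
After iteration 5: i = 5, param = 2.31072
After iteration 6: i = 6, param = 3.048576
Loop ends.

Final answer: 3.048576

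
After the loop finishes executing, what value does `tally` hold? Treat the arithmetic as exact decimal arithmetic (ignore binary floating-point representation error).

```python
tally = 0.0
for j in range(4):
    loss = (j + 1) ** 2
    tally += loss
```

Let's trace through this code step by step.

Initialize: tally = 0.0
Entering loop: for j in range(4):
After iteration 1: j = 0, tally = 1.0, loss = 1
After iteration 2: j = 1, tally = 5.0, loss = 4
After iteration 3: j = 2, tally = 14.0, loss = 9
After iteration 4: j = 3, tally = 30.0, loss = 16
Loop ends.

Final answer: 30.0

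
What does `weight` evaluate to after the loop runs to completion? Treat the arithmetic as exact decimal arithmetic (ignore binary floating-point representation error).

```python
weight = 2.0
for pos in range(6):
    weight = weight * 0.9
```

Let's trace through this code step by step.

Initialize: weight = 2.0
Entering loop: for pos in range(6):
After iteration 1: pos = 0, weight = 1.8
After iteration 2: pos = 1, weight = 1.62
After iteration 3: pos = 2, weight = 1.458
After iteration 4: pos = 3, weight = 1.3122
After iteration 5: pos = 4, weight = 1.18098
After iteration 6: pos = 5, weight = 1.062882
Loop ends.

Final answer: 1.062882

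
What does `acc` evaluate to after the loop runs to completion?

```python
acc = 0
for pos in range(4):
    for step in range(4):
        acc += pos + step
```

Let's trace through this code step by step.

Initialize: acc = 0
Entering loop: for pos in range(4):
After iteration 1: pos = 0, acc = 6
After iteration 2: pos = 1, acc = 16
After iteration 3: pos = 2, acc = 30
After iteration 4: pos = 3, acc = 48
Loop ends.

Final answer: 48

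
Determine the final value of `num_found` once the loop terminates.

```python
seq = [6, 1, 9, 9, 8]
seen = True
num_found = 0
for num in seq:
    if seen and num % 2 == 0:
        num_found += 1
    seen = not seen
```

Let's trace through this code step by step.

Initialize: seq = [6, 1, 9, 9, 8]
Initialize: seen = True
Initialize: num_found = 0
Entering loop: for num in seq:
After iteration 1: num = 6, seen = False, num_found = 1
After iteration 2: num = 1, seen = True, num_found = 1
After iteration 3: num = 9, seen = False, num_found = 1
After iteration 4: num = 9, seen = True, num_found = 1
After iteration 5: num = 8, seen = False, num_found = 2
Loop ends.

Final answer: 2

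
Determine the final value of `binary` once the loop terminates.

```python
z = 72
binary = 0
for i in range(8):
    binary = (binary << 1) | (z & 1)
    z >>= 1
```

Let's trace through this code step by step.

Initialize: z = 72
Initialize: binary = 0
Entering loop: for i in range(8):
After iteration 1: i = 0, z = 36, binary = 0
After iteration 2: i = 1, z = 18, binary = 0
After iteration 3: i = 2, z = 9, binary = 0
After iteration 4: i = 3, z = 4, binary = 1
After iteration 5: i = 4, z = 2, binary = 2
After iteration 6: i = 5, z = 1, binary = 4
After iteration 7: i = 6, z = 0, binary = 9
After iteration 8: i = 7, z = 0, binary = 18
Loop ends.

Final answer: 18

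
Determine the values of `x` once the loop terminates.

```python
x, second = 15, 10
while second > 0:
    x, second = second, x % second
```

Let's trace through this code step by step.

Initialize: x = 15
Initialize: second = 10
Entering loop: while second > 0:
After iteration 1: x = 10, second = 5
After iteration 2: x = 5, second = 0
Loop ends.

Final answer: 5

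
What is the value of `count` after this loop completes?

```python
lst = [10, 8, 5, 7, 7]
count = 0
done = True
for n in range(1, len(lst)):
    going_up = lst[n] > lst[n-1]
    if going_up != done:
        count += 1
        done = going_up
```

Let's trace through this code step by step.

Initialize: lst = [10, 8, 5, 7, 7]
Initialize: count = 0
Initialize: done = True
Entering loop: for n in range(1, len(lst)):
After iteration 1: n = 1, count = 1, done = False, going_up = False
After iteration 2: n = 2, count = 1, done = False, going_up = False
After iteration 3: n = 3, count = 2, done = True, going_up = True
After iteration 4: n = 4, count = 3, done = False, going_up = False
Loop ends.

Final answer: 3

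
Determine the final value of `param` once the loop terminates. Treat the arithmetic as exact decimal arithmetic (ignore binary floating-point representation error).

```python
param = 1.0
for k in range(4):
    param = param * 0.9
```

Let's trace through this code step by step.

Initialize: param = 1.0
Entering loop: for k in range(4):
After iteration 1: k = 0, param = 0.9
After iteration 2: k = 1, param = 0.81
After iteration 3: k = 2, param = 0.729
After iteration 4: k = 3, param = 0.6561
Loop ends.

Final answer: 0.6561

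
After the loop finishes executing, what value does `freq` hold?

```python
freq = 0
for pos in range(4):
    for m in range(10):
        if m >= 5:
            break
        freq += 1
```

Let's trace through this code step by step.

Initialize: freq = 0
Entering loop: for pos in range(4):
After iteration 1: pos = 0, freq = 5
After iteration 2: pos = 1, freq = 10
After iteration 3: pos = 2, freq = 15
After iteration 4: pos = 3, freq = 20
Loop ends.

Final answer: 20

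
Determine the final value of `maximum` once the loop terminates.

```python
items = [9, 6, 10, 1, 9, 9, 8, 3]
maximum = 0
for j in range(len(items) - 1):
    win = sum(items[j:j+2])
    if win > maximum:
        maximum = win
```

Let's trace through this code step by step.

Initialize: items = [9, 6, 10, 1, 9, 9, 8, 3]
Initialize: maximum = 0
Entering loop: for j in range(len(items) - 1):
After iteration 1: j = 0, maximum = 15, win = 15
After iteration 2: j = 1, maximum = 16, win = 16
After iteration 3: j = 2, maximum = 16, win = 11
After iteration 4: j = 3, maximum = 16, win = 10
After iteration 5: j = 4, maximum = 18, win = 18
After iteration 6: j = 5, maximum = 18, win = 17
After iteration 7: j = 6, maximum = 18, win = 11
Loop ends.

Final answer: 18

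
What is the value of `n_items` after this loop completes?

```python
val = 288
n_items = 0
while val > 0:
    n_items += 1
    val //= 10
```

Let's trace through this code step by step.

Initialize: val = 288
Initialize: n_items = 0
Entering loop: while val > 0:
After iteration 1: val = 28, n_items = 1
After iteration 2: val = 2, n_items = 2
After iteration 3: val = 0, n_items = 3
Loop ends.

Final answer: 3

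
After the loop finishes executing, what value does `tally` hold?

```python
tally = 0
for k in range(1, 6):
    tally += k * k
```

Let's trace through this code step by step.

Initialize: tally = 0
Entering loop: for k in range(1, 6):
After iteration 1: k = 1, tally = 1
After iteration 2: k = 2, tally = 5
After iteration 3: k = 3, tally = 14
After iteration 4: k = 4, tally = 30
After iteration 5: k = 5, tally = 55
Loop ends.

Final answer: 55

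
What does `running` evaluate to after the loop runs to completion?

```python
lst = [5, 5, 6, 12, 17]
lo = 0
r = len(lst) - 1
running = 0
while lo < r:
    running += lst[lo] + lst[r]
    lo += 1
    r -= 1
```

Let's trace through this code step by step.

Initialize: lst = [5, 5, 6, 12, 17]
Initialize: lo = 0
Initialize: r = 4
Initialize: running = 0
Entering loop: while lo < r:
After iteration 1: lo = 1, r = 3, running = 22
After iteration 2: lo = 2, r = 2, running = 39
Loop ends.

Final answer: 39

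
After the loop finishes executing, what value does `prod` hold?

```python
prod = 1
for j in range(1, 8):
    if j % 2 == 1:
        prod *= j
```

Let's trace through this code step by step.

Initialize: prod = 1
Entering loop: for j in range(1, 8):
After iteration 1: j = 1, prod = 1
After iteration 2: j = 2, prod = 1
After iteration 3: j = 3, prod = 3
After iteration 4: j = 4, prod = 3
After iteration 5: j = 5, prod = 15
After iteration 6: j = 6, prod = 15
After iteration 7: j = 7, prod = 105
Loop ends.

Final answer: 105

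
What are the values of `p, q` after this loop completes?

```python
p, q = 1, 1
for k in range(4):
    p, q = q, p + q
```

Let's trace through this code step by step.

Initialize: p = 1
Initialize: q = 1
Entering loop: for k in range(4):
After iteration 1: k = 0, p = 1, q = 2
After iteration 2: k = 1, p = 2, q = 3
After iteration 3: k = 2, p = 3, q = 5
After iteration 4: k = 3, p = 5, q = 8
Loop ends.

Final answer: 5, 8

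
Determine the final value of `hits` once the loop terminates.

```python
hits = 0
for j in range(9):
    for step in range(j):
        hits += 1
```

Let's trace through this code step by step.

Initialize: hits = 0
Entering loop: for j in range(9):
After iteration 1: j = 0, hits = 0
After iteration 2: j = 1, hits = 1, step = 0
After iteration 3: j = 2, hits = 3, step = 1
After iteration 4: j = 3, hits = 6, step = 2
After iteration 5: j = 4, hits = 10, step = 3
After iteration 6: j = 5, hits = 15, step = 4
After iteration 7: j = 6, hits = 21, step = 5
After iteration 8: j = 7, hits = 28, step = 6
After iteration 9: j = 8, hits = 36, step = 7
Loop ends.

Final answer: 36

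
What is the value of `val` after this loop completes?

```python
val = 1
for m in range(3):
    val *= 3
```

Let's trace through this code step by step.

Initialize: val = 1
Entering loop: for m in range(3):
After iteration 1: m = 0, val = 3
After iteration 2: m = 1, val = 9
After iteration 3: m = 2, val = 27
Loop ends.

Final answer: 27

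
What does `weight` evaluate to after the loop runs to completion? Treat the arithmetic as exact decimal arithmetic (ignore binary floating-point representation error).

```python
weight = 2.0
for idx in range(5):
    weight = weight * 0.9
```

Let's trace through this code step by step.

Initialize: weight = 2.0
Entering loop: for idx in range(5):
After iteration 1: idx = 0, weight = 1.8
After iteration 2: idx = 1, weight = 1.62
After iteration 3: idx = 2, weight = 1.458
After iteration 4: idx = 3, weight = 1.3122
After iteration 5: idx = 4, weight = 1.18098
Loop ends.

Final answer: 1.18098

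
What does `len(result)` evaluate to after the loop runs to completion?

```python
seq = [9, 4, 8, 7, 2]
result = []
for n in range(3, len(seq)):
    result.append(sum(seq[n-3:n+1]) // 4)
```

Let's trace through this code step by step.

Initialize: seq = [9, 4, 8, 7, 2]
Initialize: result = []
Entering loop: for n in range(3, len(seq)):
After iteration 1: n = 3, result = [7]
After iteration 2: n = 4, result = [7, 5]
Loop ends.
len(result) = 2

Final answer: 2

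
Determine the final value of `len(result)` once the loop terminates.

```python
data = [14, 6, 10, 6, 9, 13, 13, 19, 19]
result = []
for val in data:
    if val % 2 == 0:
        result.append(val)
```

Let's trace through this code step by step.

Initialize: data = [14, 6, 10, 6, 9, 13, 13, 19, 19]
Initialize: result = []
Entering loop: for val in data:
After iteration 1: val = 14, result = [14]
After iteration 2: val = 6, result = [14, 6]
After iteration 3: val = 10, result = [14, 6, 10]
After iteration 4: val = 6, result = [14, 6, 10, 6]
After iteration 5: val = 9, result = [14, 6, 10, 6]
After iteration 6: val = 13, result = [14, 6, 10, 6]
After iteration 7: val = 13, result = [14, 6, 10, 6]
After iteration 8: val = 19, result = [14, 6, 10, 6]
After iteration 9: val = 19, result = [14, 6, 10, 6]
Loop ends.
len(result) = 4

Final answer: 4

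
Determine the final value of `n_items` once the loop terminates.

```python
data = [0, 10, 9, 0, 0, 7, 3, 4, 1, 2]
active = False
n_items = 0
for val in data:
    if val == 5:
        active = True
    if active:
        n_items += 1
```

Let's trace through this code step by step.

Initialize: data = [0, 10, 9, 0, 0, 7, 3, 4, 1, 2]
Initialize: active = False
Initialize: n_items = 0
Entering loop: for val in data:
After iteration 1: val = 0, n_items = 0
After iteration 2: val = 10, n_items = 0
After iteration 3: val = 9, n_items = 0
After iteration 4: val = 0, n_items = 0
After iteration 5: val = 0, n_items = 0
After iteration 6: val = 7, n_items = 0
After iteration 7: val = 3, n_items = 0
After iteration 8: val = 4, n_items = 0
After iteration 9: val = 1, n_items = 0
After iteration 10: val = 2, n_items = 0
Loop ends.

Final answer: 0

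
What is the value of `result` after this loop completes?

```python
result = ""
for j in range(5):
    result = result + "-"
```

Let's trace through this code step by step.

Initialize: result = ''
Entering loop: for j in range(5):
After iteration 1: j = 0, result = '-'
After iteration 2: j = 1, result = '--'
After iteration 3: j = 2, result = '---'
After iteration 4: j = 3, result = '----'
After iteration 5: j = 4, result = '-----'
Loop ends.

Final answer: '-----'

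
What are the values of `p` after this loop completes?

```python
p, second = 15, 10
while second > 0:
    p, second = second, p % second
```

Let's trace through this code step by step.

Initialize: p = 15
Initialize: second = 10
Entering loop: while second > 0:
After iteration 1: p = 10, second = 5
After iteration 2: p = 5, second = 0
Loop ends.

Final answer: 5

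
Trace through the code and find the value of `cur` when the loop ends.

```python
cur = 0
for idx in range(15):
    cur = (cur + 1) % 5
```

Let's trace through this code step by step.

Initialize: cur = 0
Entering loop: for idx in range(15):
After iteration 1: idx = 0, cur = 1
After iteration 2: idx = 1, cur = 2
After iteration 3: idx = 2, cur = 3
After iteration 4: idx = 3, cur = 4
After iteration 5: idx = 4, cur = 0
After iteration 6: idx = 5, cur = 1
After iteration 7: idx = 6, cur = 2
After iteration 8: idx = 7, cur = 3
After iteration 9: idx = 8, cur = 4
After iteration 10: idx = 9, cur = 0
After iteration 11: idx = 10, cur = 1
After iteration 12: idx = 11, cur = 2
After iteration 13: idx = 12, cur = 3
After iteration 14: idx = 13, cur = 4
After iteration 15: idx = 14, cur = 0
Loop ends.

Final answer: 0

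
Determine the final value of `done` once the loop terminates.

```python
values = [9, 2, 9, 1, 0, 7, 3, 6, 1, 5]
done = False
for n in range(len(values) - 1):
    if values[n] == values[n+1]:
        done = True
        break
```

Let's trace through this code step by step.

Initialize: values = [9, 2, 9, 1, 0, 7, 3, 6, 1, 5]
Initialize: done = False
Entering loop: for n in range(len(values) - 1):
After iteration 1: n = 0, done = False
After iteration 2: n = 1, done = False
After iteration 3: n = 2, done = False
After iteration 4: n = 3, done = False
After iteration 5: n = 4, done = False
After iteration 6: n = 5, done = False
After iteration 7: n = 6, done = False
After iteration 8: n = 7, done = False
After iteration 9: n = 8, done = False
Loop ends.

Final answer: False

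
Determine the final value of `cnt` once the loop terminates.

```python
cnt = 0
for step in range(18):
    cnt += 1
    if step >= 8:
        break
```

Let's trace through this code step by step.

Initialize: cnt = 0
Entering loop: for step in range(18):
After iteration 1: step = 0, cnt = 1
After iteration 2: step = 1, cnt = 2
After iteration 3: step = 2, cnt = 3
After iteration 4: step = 3, cnt = 4
After iteration 5: step = 4, cnt = 5
After iteration 6: step = 5, cnt = 6
After iteration 7: step = 6, cnt = 7
After iteration 8: step = 7, cnt = 8
After iteration 9: step = 8, cnt = 9
Loop ends.

Final answer: 9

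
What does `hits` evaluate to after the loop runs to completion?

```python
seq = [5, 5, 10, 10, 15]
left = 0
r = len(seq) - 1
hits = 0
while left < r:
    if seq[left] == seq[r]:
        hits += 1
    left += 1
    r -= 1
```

Let's trace through this code step by step.

Initialize: seq = [5, 5, 10, 10, 15]
Initialize: left = 0
Initialize: r = 4
Initialize: hits = 0
Entering loop: while left < r:
After iteration 1: left = 1, r = 3, hits = 0
After iteration 2: left = 2, r = 2, hits = 0
Loop ends.

Final answer: 0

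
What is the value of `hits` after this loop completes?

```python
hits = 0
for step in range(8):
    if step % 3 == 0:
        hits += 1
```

Let's trace through this code step by step.

Initialize: hits = 0
Entering loop: for step in range(8):
After iteration 1: step = 0, hits = 1
After iteration 2: step = 1, hits = 1
After iteration 3: step = 2, hits = 1
After iteration 4: step = 3, hits = 2
After iteration 5: step = 4, hits = 2
After iteration 6: step = 5, hits = 2
After iteration 7: step = 6, hits = 3
After iteration 8: step = 7, hits = 3
Loop ends.

Final answer: 3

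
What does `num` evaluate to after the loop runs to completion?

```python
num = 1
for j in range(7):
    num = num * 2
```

Let's trace through this code step by step.

Initialize: num = 1
Entering loop: for j in range(7):
After iteration 1: j = 0, num = 2
After iteration 2: j = 1, num = 4
After iteration 3: j = 2, num = 8
After iteration 4: j = 3, num = 16
After iteration 5: j = 4, num = 32
After iteration 6: j = 5, num = 64
After iteration 7: j = 6, num = 128
Loop ends.

Final answer: 128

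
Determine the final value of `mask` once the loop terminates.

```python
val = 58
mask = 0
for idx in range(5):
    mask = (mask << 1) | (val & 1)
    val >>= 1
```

Let's trace through this code step by step.

Initialize: val = 58
Initialize: mask = 0
Entering loop: for idx in range(5):
After iteration 1: idx = 0, val = 29, mask = 0
After iteration 2: idx = 1, val = 14, mask = 1
After iteration 3: idx = 2, val = 7, mask = 2
After iteration 4: idx = 3, val = 3, mask = 5
After iteration 5: idx = 4, val = 1, mask = 11
Loop ends.

Final answer: 11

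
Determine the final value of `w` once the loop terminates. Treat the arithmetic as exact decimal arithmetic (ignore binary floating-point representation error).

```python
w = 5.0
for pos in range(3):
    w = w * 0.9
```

Let's trace through this code step by step.

Initialize: w = 5.0
Entering loop: for pos in range(3):
After iteration 1: pos = 0, w = 4.5
After iteration 2: pos = 1, w = 4.05
After iteration 3: pos = 2, w = 3.645
Loop ends.

Final answer: 3.645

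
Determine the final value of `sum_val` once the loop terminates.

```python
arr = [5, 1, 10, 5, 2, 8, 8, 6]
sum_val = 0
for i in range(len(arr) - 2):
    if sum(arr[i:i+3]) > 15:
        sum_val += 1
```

Let's trace through this code step by step.

Initialize: arr = [5, 1, 10, 5, 2, 8, 8, 6]
Initialize: sum_val = 0
Entering loop: for i in range(len(arr) - 2):
After iteration 1: i = 0, sum_val = 1
After iteration 2: i = 1, sum_val = 2
After iteration 3: i = 2, sum_val = 3
After iteration 4: i = 3, sum_val = 3
After iteration 5: i = 4, sum_val = 4
After iteration 6: i = 5, sum_val = 5
Loop ends.

Final answer: 5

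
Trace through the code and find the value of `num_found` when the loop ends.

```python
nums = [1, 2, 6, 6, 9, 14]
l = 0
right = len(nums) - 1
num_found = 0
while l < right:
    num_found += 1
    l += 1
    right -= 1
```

Let's trace through this code step by step.

Initialize: nums = [1, 2, 6, 6, 9, 14]
Initialize: l = 0
Initialize: right = 5
Initialize: num_found = 0
Entering loop: while l < right:
After iteration 1: l = 1, right = 4, num_found = 1
After iteration 2: l = 2, right = 3, num_found = 2
After iteration 3: l = 3, right = 2, num_found = 3
Loop ends.

Final answer: 3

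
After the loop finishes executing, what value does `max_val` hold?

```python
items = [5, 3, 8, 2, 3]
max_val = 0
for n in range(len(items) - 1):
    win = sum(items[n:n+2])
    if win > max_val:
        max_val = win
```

Let's trace through this code step by step.

Initialize: items = [5, 3, 8, 2, 3]
Initialize: max_val = 0
Entering loop: for n in range(len(items) - 1):
After iteration 1: n = 0, max_val = 8, win = 8
After iteration 2: n = 1, max_val = 11, win = 11
After iteration 3: n = 2, max_val = 11, win = 10
After iteration 4: n = 3, max_val = 11, win = 5
Loop ends.

Final answer: 11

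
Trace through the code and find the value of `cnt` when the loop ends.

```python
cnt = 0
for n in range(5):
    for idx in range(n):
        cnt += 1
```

Let's trace through this code step by step.

Initialize: cnt = 0
Entering loop: for n in range(5):
After iteration 1: n = 0, cnt = 0
After iteration 2: n = 1, cnt = 1, idx = 0
After iteration 3: n = 2, cnt = 3, idx = 1
After iteration 4: n = 3, cnt = 6, idx = 2
After iteration 5: n = 4, cnt = 10, idx = 3
Loop ends.

Final answer: 10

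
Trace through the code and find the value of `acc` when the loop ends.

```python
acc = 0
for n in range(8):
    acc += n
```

Let's trace through this code step by step.

Initialize: acc = 0
Entering loop: for n in range(8):
After iteration 1: n = 0, acc = 0
After iteration 2: n = 1, acc = 1
After iteration 3: n = 2, acc = 3
After iteration 4: n = 3, acc = 6
After iteration 5: n = 4, acc = 10
After iteration 6: n = 5, acc = 15
After iteration 7: n = 6, acc = 21
After iteration 8: n = 7, acc = 28
Loop ends.

Final answer: 28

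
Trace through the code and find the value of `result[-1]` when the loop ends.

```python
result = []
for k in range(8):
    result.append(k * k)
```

Let's trace through this code step by step.

Initialize: result = []
Entering loop: for k in range(8):
After iteration 1: k = 0, result = [0]
After iteration 2: k = 1, result = [0, 1]
After iteration 3: k = 2, result = [0, 1, 4]
After iteration 4: k = 3, result = [0, 1, 4, 9]
After iteration 5: k = 4, result = [0, 1, 4, 9, 16]
After iteration 6: k = 5, result = [0, 1, 4, 9, 16, 25]
After iteration 7: k = 6, result = [0, 1, 4, 9, 16, 25, 36]
After iteration 8: k = 7, result = [0, 1, 4, 9, 16, 25, 36, 49]
Loop ends.
result[-1] = 49

Final answer: 49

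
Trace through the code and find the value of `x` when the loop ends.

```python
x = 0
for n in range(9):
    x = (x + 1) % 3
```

Let's trace through this code step by step.

Initialize: x = 0
Entering loop: for n in range(9):
After iteration 1: n = 0, x = 1
After iteration 2: n = 1, x = 2
After iteration 3: n = 2, x = 0
After iteration 4: n = 3, x = 1
After iteration 5: n = 4, x = 2
After iteration 6: n = 5, x = 0
After iteration 7: n = 6, x = 1
After iteration 8: n = 7, x = 2
After iteration 9: n = 8, x = 0
Loop ends.

Final answer: 0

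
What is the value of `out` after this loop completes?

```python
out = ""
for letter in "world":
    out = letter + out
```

Let's trace through this code step by step.

Initialize: out = ''
Entering loop: for letter in "world":
After iteration 1: letter = 'w', out = 'w'
After iteration 2: letter = 'o', out = 'ow'
After iteration 3: letter = 'r', out = 'row'
After iteration 4: letter = 'l', out = 'lrow'
After iteration 5: letter = 'd', out = 'dlrow'
Loop ends.

Final answer: 'dlrow'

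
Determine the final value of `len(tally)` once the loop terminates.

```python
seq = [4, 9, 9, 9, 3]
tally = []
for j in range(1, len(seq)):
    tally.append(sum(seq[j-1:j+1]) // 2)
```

Let's trace through this code step by step.

Initialize: seq = [4, 9, 9, 9, 3]
Initialize: tally = []
Entering loop: for j in range(1, len(seq)):
After iteration 1: j = 1, tally = [6]
After iteration 2: j = 2, tally = [6, 9]
After iteration 3: j = 3, tally = [6, 9, 9]
After iteration 4: j = 4, tally = [6, 9, 9, 6]
Loop ends.
len(tally) = 4

Final answer: 4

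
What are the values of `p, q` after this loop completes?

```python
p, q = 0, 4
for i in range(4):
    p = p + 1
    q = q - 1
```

Let's trace through this code step by step.

Initialize: p = 0
Initialize: q = 4
Entering loop: for i in range(4):
After iteration 1: i = 0, p = 1, q = 3
After iteration 2: i = 1, p = 2, q = 2
After iteration 3: i = 2, p = 3, q = 1
After iteration 4: i = 3, p = 4, q = 0
Loop ends.

Final answer: 4, 0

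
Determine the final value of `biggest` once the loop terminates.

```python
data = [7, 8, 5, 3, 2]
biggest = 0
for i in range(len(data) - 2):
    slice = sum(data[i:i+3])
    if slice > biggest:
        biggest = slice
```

Let's trace through this code step by step.

Initialize: data = [7, 8, 5, 3, 2]
Initialize: biggest = 0
Entering loop: for i in range(len(data) - 2):
After iteration 1: i = 0, biggest = 20, slice = 20
After iteration 2: i = 1, biggest = 20, slice = 16
After iteration 3: i = 2, biggest = 20, slice = 10
Loop ends.

Final answer: 20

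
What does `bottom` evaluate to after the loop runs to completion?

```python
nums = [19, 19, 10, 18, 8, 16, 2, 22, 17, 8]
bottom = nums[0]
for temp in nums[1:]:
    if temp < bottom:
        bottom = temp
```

Let's trace through this code step by step.

Initialize: nums = [19, 19, 10, 18, 8, 16, 2, 22, 17, 8]
Initialize: bottom = 19
Entering loop: for temp in nums[1:]:
After iteration 1: temp = 19, bottom = 19
After iteration 2: temp = 10, bottom = 10
After iteration 3: temp = 18, bottom = 10
After iteration 4: temp = 8, bottom = 8
After iteration 5: temp = 16, bottom = 8
After iteration 6: temp = 2, bottom = 2
After iteration 7: temp = 22, bottom = 2
After iteration 8: temp = 17, bottom = 2
After iteration 9: temp = 8, bottom = 2
Loop ends.

Final answer: 2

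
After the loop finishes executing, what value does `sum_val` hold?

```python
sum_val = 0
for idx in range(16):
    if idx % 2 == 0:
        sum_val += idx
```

Let's trace through this code step by step.

Initialize: sum_val = 0
Entering loop: for idx in range(16):
After iteration 1: idx = 0, sum_val = 0
After iteration 2: idx = 1, sum_val = 0
After iteration 3: idx = 2, sum_val = 2
After iteration 4: idx = 3, sum_val = 2
After iteration 5: idx = 4, sum_val = 6
After iteration 6: idx = 5, sum_val = 6
After iteration 7: idx = 6, sum_val = 12
After iteration 8: idx = 7, sum_val = 12
After iteration 9: idx = 8, sum_val = 20
After iteration 10: idx = 9, sum_val = 20
After iteration 11: idx = 10, sum_val = 30
After iteration 12: idx = 11, sum_val = 30
After iteration 13: idx = 12, sum_val = 42
After iteration 14: idx = 13, sum_val = 42
After iteration 15: idx = 14, sum_val = 56
After iteration 16: idx = 15, sum_val = 56
Loop ends.

Final answer: 56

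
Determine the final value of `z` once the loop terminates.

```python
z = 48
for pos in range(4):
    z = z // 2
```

Let's trace through this code step by step.

Initialize: z = 48
Entering loop: for pos in range(4):
After iteration 1: pos = 0, z = 24
After iteration 2: pos = 1, z = 12
After iteration 3: pos = 2, z = 6
After iteration 4: pos = 3, z = 3
Loop ends.

Final answer: 3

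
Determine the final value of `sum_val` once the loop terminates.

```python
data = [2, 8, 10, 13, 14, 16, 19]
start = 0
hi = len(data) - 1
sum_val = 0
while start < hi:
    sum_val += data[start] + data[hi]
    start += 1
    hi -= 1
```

Let's trace through this code step by step.

Initialize: data = [2, 8, 10, 13, 14, 16, 19]
Initialize: start = 0
Initialize: hi = 6
Initialize: sum_val = 0
Entering loop: while start < hi:
After iteration 1: start = 1, hi = 5, sum_val = 21
After iteration 2: start = 2, hi = 4, sum_val = 45
After iteration 3: start = 3, hi = 3, sum_val = 69
Loop ends.

Final answer: 69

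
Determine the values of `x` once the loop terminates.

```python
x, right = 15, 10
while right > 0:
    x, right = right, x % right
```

Let's trace through this code step by step.

Initialize: x = 15
Initialize: right = 10
Entering loop: while right > 0:
After iteration 1: x = 10, right = 5
After iteration 2: x = 5, right = 0
Loop ends.

Final answer: 5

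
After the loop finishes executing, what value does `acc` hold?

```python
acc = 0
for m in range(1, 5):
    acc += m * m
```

Let's trace through this code step by step.

Initialize: acc = 0
Entering loop: for m in range(1, 5):
After iteration 1: m = 1, acc = 1
After iteration 2: m = 2, acc = 5
After iteration 3: m = 3, acc = 14
After iteration 4: m = 4, acc = 30
Loop ends.

Final answer: 30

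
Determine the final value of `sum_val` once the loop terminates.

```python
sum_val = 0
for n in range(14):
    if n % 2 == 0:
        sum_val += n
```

Let's trace through this code step by step.

Initialize: sum_val = 0
Entering loop: for n in range(14):
After iteration 1: n = 0, sum_val = 0
After iteration 2: n = 1, sum_val = 0
After iteration 3: n = 2, sum_val = 2
After iteration 4: n = 3, sum_val = 2
After iteration 5: n = 4, sum_val = 6
After iteration 6: n = 5, sum_val = 6
After iteration 7: n = 6, sum_val = 12
After iteration 8: n = 7, sum_val = 12
After iteration 9: n = 8, sum_val = 20
After iteration 10: n = 9, sum_val = 20
After iteration 11: n = 10, sum_val = 30
After iteration 12: n = 11, sum_val = 30
After iteration 13: n = 12, sum_val = 42
After iteration 14: n = 13, sum_val = 42
Loop ends.

Final answer: 42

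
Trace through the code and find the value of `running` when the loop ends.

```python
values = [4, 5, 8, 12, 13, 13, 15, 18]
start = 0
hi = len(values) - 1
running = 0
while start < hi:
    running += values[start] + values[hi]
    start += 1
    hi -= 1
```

Let's trace through this code step by step.

Initialize: values = [4, 5, 8, 12, 13, 13, 15, 18]
Initialize: start = 0
Initialize: hi = 7
Initialize: running = 0
Entering loop: while start < hi:
After iteration 1: start = 1, hi = 6, running = 22
After iteration 2: start = 2, hi = 5, running = 42
After iteration 3: start = 3, hi = 4, running = 63
After iteration 4: start = 4, hi = 3, running = 88
Loop ends.

Final answer: 88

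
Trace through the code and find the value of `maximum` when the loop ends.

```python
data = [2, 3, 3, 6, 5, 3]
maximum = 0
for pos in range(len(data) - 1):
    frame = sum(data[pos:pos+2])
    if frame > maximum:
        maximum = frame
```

Let's trace through this code step by step.

Initialize: data = [2, 3, 3, 6, 5, 3]
Initialize: maximum = 0
Entering loop: for pos in range(len(data) - 1):
After iteration 1: pos = 0, maximum = 5, frame = 5
After iteration 2: pos = 1, maximum = 6, frame = 6
After iteration 3: pos = 2, maximum = 9, frame = 9
After iteration 4: pos = 3, maximum = 11, frame = 11
After iteration 5: pos = 4, maximum = 11, frame = 8
Loop ends.

Final answer: 11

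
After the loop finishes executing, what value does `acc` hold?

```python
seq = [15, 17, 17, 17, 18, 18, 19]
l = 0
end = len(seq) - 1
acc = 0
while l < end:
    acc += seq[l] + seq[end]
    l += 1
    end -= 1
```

Let's trace through this code step by step.

Initialize: seq = [15, 17, 17, 17, 18, 18, 19]
Initialize: l = 0
Initialize: end = 6
Initialize: acc = 0
Entering loop: while l < end:
After iteration 1: l = 1, end = 5, acc = 34
After iteration 2: l = 2, end = 4, acc = 69
After iteration 3: l = 3, end = 3, acc = 104
Loop ends.

Final answer: 104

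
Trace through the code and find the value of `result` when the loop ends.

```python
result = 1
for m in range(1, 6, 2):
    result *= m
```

Let's trace through this code step by step.

Initialize: result = 1
Entering loop: for m in range(1, 6, 2):
After iteration 1: m = 1, result = 1
After iteration 2: m = 3, result = 3
After iteration 3: m = 5, result = 15
Loop ends.

Final answer: 15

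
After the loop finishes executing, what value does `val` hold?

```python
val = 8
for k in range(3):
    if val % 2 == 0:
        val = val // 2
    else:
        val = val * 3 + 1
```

Let's trace through this code step by step.

Initialize: val = 8
Entering loop: for k in range(3):
After iteration 1: k = 0, val = 4
After iteration 2: k = 1, val = 2
After iteration 3: k = 2, val = 1
Loop ends.

Final answer: 1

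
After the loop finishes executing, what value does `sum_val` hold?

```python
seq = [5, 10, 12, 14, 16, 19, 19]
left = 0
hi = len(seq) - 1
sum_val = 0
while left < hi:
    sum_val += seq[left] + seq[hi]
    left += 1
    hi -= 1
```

Let's trace through this code step by step.

Initialize: seq = [5, 10, 12, 14, 16, 19, 19]
Initialize: left = 0
Initialize: hi = 6
Initialize: sum_val = 0
Entering loop: while left < hi:
After iteration 1: left = 1, hi = 5, sum_val = 24
After iteration 2: left = 2, hi = 4, sum_val = 53
After iteration 3: left = 3, hi = 3, sum_val = 81
Loop ends.

Final answer: 81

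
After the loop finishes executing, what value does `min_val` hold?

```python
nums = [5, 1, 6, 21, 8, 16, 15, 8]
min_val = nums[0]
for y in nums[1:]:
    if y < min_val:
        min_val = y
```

Let's trace through this code step by step.

Initialize: nums = [5, 1, 6, 21, 8, 16, 15, 8]
Initialize: min_val = 5
Entering loop: for y in nums[1:]:
After iteration 1: y = 1, min_val = 1
After iteration 2: y = 6, min_val = 1
After iteration 3: y = 21, min_val = 1
After iteration 4: y = 8, min_val = 1
After iteration 5: y = 16, min_val = 1
After iteration 6: y = 15, min_val = 1
After iteration 7: y = 8, min_val = 1
Loop ends.

Final answer: 1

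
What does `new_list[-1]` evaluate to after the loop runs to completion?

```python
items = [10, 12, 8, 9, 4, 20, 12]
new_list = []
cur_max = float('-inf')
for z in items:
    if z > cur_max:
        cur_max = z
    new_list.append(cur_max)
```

Let's trace through this code step by step.

Initialize: items = [10, 12, 8, 9, 4, 20, 12]
Initialize: new_list = []
Initialize: cur_max = -inf
Entering loop: for z in items:
After iteration 1: z = 10, new_list = [10], cur_max = 10
After iteration 2: z = 12, new_list = [10, 12], cur_max = 12
After iteration 3: z = 8, new_list = [10, 12, 12], cur_max = 12
After iteration 4: z = 9, new_list = [10, 12, 12, 12], cur_max = 12
After iteration 5: z = 4, new_list = [10, 12, 12, 12, 12], cur_max = 12
After iteration 6: z = 20, new_list = [10, 12, 12, 12, 12, 20], cur_max = 20
After iteration 7: z = 12, new_list = [10, 12, 12, 12, 12, 20, 20], cur_max = 20
Loop ends.
new_list[-1] = 20

Final answer: 20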